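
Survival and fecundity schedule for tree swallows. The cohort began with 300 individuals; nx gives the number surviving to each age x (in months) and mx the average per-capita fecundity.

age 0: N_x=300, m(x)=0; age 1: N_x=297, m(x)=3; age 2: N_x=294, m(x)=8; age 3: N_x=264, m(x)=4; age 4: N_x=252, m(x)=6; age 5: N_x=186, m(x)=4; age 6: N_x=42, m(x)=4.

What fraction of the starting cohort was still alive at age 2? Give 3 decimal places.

0.980

l_2 = n_2/n_0 = 294/300 = 0.98 → 0.980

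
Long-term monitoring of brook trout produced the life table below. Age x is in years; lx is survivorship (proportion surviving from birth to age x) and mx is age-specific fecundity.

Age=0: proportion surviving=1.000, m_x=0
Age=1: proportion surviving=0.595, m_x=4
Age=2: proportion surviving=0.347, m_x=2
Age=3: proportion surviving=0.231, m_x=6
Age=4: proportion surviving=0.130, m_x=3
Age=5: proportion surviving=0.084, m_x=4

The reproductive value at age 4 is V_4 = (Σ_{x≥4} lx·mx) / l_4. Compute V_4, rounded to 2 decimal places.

5.58

lx·mx for x ≥ 4: 0.39, 0.336 → sum = 0.726
V_4 = 0.726 / l_4 = 0.726 / 0.13 = 5.584615… → 5.58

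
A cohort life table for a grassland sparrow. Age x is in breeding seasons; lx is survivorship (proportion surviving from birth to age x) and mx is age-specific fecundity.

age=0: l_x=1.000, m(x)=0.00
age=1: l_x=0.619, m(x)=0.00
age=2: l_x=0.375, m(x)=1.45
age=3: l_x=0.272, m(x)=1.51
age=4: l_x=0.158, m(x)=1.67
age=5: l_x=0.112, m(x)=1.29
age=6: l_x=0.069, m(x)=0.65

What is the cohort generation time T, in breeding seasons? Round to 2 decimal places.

lx·mx: 0, 0, 0.54375, 0.41072, 0.26386, 0.14448, 0.04485 → R0 = 1.40766
x·lx·mx: 0, 0, 1.0875, 1.23216, 1.05544, 0.7224, 0.2691 → Σ = 4.3666
T = 4.3666 / 1.40766 = 3.102027… → 3.10

3.10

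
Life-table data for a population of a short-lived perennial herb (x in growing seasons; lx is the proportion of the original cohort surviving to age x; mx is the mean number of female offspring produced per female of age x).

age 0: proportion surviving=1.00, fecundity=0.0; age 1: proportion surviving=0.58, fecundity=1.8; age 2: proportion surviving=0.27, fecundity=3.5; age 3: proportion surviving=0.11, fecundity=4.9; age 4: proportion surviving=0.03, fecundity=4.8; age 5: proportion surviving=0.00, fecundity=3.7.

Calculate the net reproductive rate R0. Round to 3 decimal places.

lx·mx by age: 0, 1.044, 0.945, 0.539, 0.144, 0
R0 = Σ lx·mx = 2.672 → 2.672

2.672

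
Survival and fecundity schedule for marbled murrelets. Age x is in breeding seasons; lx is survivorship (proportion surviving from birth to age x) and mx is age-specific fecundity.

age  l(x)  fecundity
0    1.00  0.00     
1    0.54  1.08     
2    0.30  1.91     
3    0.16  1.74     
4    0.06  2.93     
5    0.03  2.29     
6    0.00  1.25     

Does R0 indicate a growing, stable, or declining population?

growing

R0 = Σ lx·mx = 0 + 0.5832 + 0.573 + 0.2784 + 0.1758 + 0.0687 + 0 = 1.6791
R0 > 1, so the population is growing.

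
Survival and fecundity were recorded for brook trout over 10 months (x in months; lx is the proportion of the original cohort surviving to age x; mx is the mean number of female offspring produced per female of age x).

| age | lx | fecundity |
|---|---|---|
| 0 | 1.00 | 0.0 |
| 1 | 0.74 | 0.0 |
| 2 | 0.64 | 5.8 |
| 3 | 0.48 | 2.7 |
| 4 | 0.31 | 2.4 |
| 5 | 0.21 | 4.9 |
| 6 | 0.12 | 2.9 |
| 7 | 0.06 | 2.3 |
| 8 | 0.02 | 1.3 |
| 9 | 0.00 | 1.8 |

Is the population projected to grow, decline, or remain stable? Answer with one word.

R0 = Σ lx·mx = 0 + 0 + 3.712 + 1.296 + 0.744 + 1.029 + 0.348 + 0.138 + 0.026 + 0 = 7.293
R0 > 1, so the population is growing.

growing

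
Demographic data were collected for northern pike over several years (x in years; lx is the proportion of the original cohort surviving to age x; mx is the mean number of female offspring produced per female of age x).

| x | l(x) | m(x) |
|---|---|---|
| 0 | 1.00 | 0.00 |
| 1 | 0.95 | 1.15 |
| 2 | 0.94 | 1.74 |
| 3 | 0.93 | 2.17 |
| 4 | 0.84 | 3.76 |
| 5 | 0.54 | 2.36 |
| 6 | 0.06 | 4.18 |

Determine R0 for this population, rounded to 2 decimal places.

lx·mx by age: 0, 1.0925, 1.6356, 2.0181, 3.1584, 1.2744, 0.2508
R0 = Σ lx·mx = 9.4298 → 9.43

9.43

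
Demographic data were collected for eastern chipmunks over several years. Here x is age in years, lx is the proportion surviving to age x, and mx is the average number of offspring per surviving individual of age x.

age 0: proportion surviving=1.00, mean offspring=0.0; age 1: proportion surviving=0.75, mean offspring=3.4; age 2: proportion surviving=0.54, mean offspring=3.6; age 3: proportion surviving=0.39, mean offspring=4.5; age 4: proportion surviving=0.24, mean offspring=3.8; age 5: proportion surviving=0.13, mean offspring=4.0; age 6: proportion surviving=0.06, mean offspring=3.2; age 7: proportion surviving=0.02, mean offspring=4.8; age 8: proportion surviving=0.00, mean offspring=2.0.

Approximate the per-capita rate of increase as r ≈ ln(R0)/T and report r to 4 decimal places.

R0 = Σ lx·mx = 0 + 2.55 + 1.944 + 1.755 + 0.912 + 0.52 + 0.192 + 0.096 + 0 = 7.969
Σ x·lx·mx = 19.775; T = 19.775/7.969 = 2.48149…
r ≈ ln(R0)/T = ln(7.969)/2.48149… = 0.836416… → 0.8364

0.8364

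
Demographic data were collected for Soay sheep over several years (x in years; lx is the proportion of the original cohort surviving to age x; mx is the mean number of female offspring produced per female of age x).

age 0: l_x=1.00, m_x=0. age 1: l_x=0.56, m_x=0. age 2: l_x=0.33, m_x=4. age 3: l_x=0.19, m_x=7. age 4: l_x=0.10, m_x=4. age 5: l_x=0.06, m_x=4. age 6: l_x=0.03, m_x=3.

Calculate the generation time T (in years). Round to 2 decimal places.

lx·mx: 0, 0, 1.32, 1.33, 0.4, 0.24, 0.09 → R0 = 3.38
x·lx·mx: 0, 0, 2.64, 3.99, 1.6, 1.2, 0.54 → Σ = 9.97
T = 9.97 / 3.38 = 2.949704… → 2.95

2.95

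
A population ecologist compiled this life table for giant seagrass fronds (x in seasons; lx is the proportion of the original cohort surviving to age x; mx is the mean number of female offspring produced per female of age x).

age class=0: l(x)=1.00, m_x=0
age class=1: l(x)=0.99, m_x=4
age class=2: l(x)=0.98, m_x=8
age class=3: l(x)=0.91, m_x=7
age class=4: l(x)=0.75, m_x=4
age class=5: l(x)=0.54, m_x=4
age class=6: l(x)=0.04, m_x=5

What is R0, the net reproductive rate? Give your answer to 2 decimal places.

23.53

lx·mx by age: 0, 3.96, 7.84, 6.37, 3, 2.16, 0.2
R0 = Σ lx·mx = 23.53 → 23.53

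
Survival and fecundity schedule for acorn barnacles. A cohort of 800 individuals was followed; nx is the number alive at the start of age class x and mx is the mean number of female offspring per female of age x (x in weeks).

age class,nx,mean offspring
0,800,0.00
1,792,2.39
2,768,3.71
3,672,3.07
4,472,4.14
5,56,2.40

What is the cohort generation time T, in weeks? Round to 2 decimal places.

2.50

lx = nx/n0 = nx/800: 1, 0.99, 0.96, 0.84, 0.59, 0.07
lx·mx: 0, 2.3661, 3.5616, 2.5788, 2.4426, 0.168 → R0 = 11.1171
x·lx·mx: 0, 2.3661, 7.1232, 7.7364, 9.7704, 0.84 → Σ = 27.8361
T = 27.8361 / 11.1171 = 2.503899… → 2.50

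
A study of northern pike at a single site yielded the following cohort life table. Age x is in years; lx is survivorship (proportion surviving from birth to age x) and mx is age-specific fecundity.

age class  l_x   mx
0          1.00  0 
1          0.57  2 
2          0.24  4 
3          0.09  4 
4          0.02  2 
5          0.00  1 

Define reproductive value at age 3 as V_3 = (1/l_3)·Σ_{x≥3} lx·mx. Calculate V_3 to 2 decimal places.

4.44

lx·mx for x ≥ 3: 0.36, 0.04, 0 → sum = 0.4
V_3 = 0.4 / l_3 = 0.4 / 0.09 = 4.444444… → 4.44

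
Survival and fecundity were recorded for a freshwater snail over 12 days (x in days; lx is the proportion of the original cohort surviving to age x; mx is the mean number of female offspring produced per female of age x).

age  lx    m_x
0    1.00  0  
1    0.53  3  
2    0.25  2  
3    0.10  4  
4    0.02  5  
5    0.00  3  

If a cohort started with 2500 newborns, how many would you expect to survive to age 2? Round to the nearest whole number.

Expected survivors = N0 · l_2 = 2500 × 0.25 = 625 → 625

625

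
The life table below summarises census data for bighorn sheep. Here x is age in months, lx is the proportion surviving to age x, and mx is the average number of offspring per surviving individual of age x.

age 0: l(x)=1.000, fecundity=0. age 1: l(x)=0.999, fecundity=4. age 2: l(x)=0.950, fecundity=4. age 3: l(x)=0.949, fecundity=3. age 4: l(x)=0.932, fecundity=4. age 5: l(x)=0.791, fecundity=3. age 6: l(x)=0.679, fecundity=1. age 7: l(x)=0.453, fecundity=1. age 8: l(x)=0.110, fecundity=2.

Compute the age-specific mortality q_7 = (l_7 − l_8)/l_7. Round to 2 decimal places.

q_7 = (l_7 − l_8) / l_7 = (0.453 − 0.11) / 0.453
     = 0.343 / 0.453 = 0.757174… → 0.76

0.76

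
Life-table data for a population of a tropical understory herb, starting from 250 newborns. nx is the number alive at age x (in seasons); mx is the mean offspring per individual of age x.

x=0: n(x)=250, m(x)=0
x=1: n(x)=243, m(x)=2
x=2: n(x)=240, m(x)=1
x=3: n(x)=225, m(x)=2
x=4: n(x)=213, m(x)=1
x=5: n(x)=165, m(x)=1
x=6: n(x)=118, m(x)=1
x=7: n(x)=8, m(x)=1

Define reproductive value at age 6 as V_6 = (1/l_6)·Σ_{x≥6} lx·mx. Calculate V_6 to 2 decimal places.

1.07

lx = nx/n0 = nx/250: 1, 0.972, 0.96, 0.9, 0.852, 0.66, 0.472, 0.032
lx·mx for x ≥ 6: 0.472, 0.032 → sum = 0.504
V_6 = 0.504 / l_6 = 0.504 / 0.472 = 1.067797… → 1.07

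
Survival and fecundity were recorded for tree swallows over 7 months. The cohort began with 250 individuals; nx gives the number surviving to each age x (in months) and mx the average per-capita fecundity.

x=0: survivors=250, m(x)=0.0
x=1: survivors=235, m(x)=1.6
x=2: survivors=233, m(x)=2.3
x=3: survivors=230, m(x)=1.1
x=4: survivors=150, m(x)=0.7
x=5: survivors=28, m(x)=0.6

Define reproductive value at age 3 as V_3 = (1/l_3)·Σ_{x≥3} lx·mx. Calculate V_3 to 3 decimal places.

lx = nx/n0 = nx/250: 1, 0.94, 0.932, 0.92, 0.6, 0.112
lx·mx for x ≥ 3: 1.012, 0.42, 0.0672 → sum = 1.4992
V_3 = 1.4992 / l_3 = 1.4992 / 0.92 = 1.629565… → 1.630

1.630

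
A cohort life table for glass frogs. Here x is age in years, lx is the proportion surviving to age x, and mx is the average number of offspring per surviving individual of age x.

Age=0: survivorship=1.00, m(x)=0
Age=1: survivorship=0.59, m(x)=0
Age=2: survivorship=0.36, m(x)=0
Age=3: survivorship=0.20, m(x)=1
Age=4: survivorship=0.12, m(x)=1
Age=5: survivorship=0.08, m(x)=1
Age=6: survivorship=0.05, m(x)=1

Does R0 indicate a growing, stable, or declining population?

R0 = Σ lx·mx = 0 + 0 + 0 + 0.2 + 0.12 + 0.08 + 0.05 = 0.45
R0 < 1, so the population is declining.

declining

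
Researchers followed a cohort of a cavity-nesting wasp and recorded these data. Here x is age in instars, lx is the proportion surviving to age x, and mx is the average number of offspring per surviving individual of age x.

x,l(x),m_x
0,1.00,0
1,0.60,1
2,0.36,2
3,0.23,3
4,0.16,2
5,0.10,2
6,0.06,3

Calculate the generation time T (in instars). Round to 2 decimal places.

2.76

lx·mx: 0, 0.6, 0.72, 0.69, 0.32, 0.2, 0.18 → R0 = 2.71
x·lx·mx: 0, 0.6, 1.44, 2.07, 1.28, 1, 1.08 → Σ = 7.47
T = 7.47 / 2.71 = 2.756458… → 2.76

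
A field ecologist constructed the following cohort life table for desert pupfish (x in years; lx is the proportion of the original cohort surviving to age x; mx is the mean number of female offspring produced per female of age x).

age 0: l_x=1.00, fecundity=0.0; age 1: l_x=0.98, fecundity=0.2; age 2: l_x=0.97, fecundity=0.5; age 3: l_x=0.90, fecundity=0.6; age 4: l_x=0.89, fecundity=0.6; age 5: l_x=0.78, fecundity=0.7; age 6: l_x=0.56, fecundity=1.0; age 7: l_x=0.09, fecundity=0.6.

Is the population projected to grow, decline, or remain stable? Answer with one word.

growing

R0 = Σ lx·mx = 0 + 0.196 + 0.485 + 0.54 + 0.534 + 0.546 + 0.56 + 0.054 = 2.915
R0 > 1, so the population is growing.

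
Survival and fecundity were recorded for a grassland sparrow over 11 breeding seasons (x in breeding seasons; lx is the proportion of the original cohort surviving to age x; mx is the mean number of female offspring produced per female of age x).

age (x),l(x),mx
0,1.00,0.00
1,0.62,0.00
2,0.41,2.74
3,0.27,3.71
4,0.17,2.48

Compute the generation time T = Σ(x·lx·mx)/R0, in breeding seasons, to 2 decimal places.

lx·mx: 0, 0, 1.1234, 1.0017, 0.4216 → R0 = 2.5467
x·lx·mx: 0, 0, 2.2468, 3.0051, 1.6864 → Σ = 6.9383
T = 6.9383 / 2.5467 = 2.724428… → 2.72

2.72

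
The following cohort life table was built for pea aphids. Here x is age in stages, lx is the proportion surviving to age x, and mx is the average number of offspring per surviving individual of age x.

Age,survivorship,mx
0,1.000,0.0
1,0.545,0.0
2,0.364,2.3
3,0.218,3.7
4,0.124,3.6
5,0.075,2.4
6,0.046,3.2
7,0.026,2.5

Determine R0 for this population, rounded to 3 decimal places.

2.482

lx·mx by age: 0, 0, 0.8372, 0.8066, 0.4464, 0.18, 0.1472, 0.065
R0 = Σ lx·mx = 2.4824 → 2.482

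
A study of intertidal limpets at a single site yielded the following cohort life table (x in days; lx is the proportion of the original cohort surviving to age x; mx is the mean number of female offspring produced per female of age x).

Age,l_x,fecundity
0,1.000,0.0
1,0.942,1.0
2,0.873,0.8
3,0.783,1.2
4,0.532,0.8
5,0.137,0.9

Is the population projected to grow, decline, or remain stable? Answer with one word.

growing

R0 = Σ lx·mx = 0 + 0.942 + 0.6984 + 0.9396 + 0.4256 + 0.1233 = 3.1289
R0 > 1, so the population is growing.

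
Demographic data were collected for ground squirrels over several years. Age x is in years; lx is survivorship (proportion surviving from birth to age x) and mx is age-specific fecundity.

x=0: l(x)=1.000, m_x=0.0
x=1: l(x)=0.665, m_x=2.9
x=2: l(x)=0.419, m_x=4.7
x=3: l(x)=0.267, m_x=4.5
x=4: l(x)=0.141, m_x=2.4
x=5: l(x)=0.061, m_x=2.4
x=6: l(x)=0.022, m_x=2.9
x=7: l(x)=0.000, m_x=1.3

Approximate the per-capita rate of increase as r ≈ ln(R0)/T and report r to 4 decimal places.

0.8189

R0 = Σ lx·mx = 0 + 1.9285 + 1.9693 + 1.2015 + 0.3384 + 0.1464 + 0.0638 + 0 = 5.6479
Σ x·lx·mx = 11.94; T = 11.94/5.6479 = 2.11406…
r ≈ ln(R0)/T = ln(5.6479)/2.11406… = 0.818938… → 0.8189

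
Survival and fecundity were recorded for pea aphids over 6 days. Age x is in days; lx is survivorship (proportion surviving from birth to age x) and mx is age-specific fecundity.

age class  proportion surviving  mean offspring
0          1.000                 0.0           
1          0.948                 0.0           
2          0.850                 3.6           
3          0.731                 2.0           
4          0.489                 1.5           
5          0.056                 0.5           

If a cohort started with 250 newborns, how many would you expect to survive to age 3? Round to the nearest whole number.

183

Expected survivors = N0 · l_3 = 250 × 0.731 = 182.75 → 183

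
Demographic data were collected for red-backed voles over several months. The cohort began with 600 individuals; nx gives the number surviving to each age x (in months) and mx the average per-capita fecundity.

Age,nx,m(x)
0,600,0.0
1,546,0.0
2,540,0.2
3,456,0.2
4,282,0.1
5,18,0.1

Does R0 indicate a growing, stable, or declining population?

lx = nx/n0 = nx/600: 1, 0.91, 0.9, 0.76, 0.47, 0.03
R0 = Σ lx·mx = 0 + 0 + 0.18 + 0.152 + 0.047 + 0.003 = 0.382
R0 < 1, so the population is declining.

declining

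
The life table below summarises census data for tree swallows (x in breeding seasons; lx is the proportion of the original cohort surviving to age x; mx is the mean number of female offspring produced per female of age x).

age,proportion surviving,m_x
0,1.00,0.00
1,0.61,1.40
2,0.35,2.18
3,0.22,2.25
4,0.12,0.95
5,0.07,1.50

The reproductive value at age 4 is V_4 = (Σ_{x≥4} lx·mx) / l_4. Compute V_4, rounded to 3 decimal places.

1.825

lx·mx for x ≥ 4: 0.114, 0.105 → sum = 0.219
V_4 = 0.219 / l_4 = 0.219 / 0.12 = 1.825 → 1.825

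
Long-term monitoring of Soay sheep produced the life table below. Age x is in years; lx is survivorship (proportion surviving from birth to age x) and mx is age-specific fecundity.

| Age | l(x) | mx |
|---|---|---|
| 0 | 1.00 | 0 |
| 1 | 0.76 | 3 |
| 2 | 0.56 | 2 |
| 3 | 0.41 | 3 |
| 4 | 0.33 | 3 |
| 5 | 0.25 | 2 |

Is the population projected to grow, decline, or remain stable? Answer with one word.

R0 = Σ lx·mx = 0 + 2.28 + 1.12 + 1.23 + 0.99 + 0.5 = 6.12
R0 > 1, so the population is growing.

growing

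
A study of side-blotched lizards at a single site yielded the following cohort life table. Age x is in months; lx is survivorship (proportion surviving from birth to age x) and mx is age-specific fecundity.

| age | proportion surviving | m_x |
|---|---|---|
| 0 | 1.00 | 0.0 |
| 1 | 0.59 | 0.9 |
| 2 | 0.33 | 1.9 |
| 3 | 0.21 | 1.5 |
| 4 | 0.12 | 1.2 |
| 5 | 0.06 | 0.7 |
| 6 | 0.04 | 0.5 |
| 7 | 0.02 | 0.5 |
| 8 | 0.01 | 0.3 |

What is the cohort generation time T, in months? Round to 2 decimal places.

2.20

lx·mx: 0, 0.531, 0.627, 0.315, 0.144, 0.042, 0.02, 0.01, 0.003 → R0 = 1.692
x·lx·mx: 0, 0.531, 1.254, 0.945, 0.576, 0.21, 0.12, 0.07, 0.024 → Σ = 3.73
T = 3.73 / 1.692 = 2.204492… → 2.20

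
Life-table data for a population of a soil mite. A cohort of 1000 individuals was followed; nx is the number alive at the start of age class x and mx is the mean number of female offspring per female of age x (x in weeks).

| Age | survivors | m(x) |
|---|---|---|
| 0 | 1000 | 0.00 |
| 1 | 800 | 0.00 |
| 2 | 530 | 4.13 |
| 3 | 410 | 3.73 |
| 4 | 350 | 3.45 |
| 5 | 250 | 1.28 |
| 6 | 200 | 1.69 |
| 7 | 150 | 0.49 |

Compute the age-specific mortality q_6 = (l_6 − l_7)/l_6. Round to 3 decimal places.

0.250

lx = nx/n0 = nx/1000: 1, 0.8, 0.53, 0.41, 0.35, 0.25, 0.2, 0.15
q_6 = (l_6 − l_7) / l_6 = (0.2 − 0.15) / 0.2
     = 0.05 / 0.2 = 0.25 → 0.250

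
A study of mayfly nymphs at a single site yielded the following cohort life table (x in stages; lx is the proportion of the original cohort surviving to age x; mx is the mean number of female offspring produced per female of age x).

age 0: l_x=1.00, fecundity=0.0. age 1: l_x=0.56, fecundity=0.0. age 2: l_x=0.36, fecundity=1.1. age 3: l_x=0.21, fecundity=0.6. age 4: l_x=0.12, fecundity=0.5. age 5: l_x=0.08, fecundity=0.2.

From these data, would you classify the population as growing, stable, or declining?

R0 = Σ lx·mx = 0 + 0 + 0.396 + 0.126 + 0.06 + 0.016 = 0.598
R0 < 1, so the population is declining.

declining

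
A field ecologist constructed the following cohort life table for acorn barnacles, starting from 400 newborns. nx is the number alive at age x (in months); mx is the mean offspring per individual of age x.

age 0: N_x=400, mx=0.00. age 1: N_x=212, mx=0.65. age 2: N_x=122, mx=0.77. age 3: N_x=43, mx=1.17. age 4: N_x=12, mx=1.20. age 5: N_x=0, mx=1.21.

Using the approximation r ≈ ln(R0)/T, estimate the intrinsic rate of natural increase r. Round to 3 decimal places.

-0.166

lx = nx/n0 = nx/400: 1, 0.53, 0.305, 0.1075, 0.03, 0
R0 = Σ lx·mx = 0 + 0.3445 + 0.23485 + 0.12578… + 0.036 + 0 = 0.741125
Σ x·lx·mx = 1.335525; T = 1.335525/0.741125 = 1.80202…
r ≈ ln(R0)/T = ln(0.741125)/1.80202… = -0.16625… → -0.166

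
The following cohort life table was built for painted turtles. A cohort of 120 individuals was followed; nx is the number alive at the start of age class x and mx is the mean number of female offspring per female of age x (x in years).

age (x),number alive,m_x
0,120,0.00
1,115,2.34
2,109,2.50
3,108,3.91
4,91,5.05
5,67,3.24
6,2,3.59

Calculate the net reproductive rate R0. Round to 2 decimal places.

13.73

lx = nx/n0 = nx/120: 1, 0.95833…, 0.90833…, 0.9, 0.75833…, 0.55833…, 0.01667…
lx·mx by age: 0, 2.2425…, 2.270833…, 3.519, 3.829583…, 1.809…, 0.059833…
R0 = Σ lx·mx = 13.73075… → 13.73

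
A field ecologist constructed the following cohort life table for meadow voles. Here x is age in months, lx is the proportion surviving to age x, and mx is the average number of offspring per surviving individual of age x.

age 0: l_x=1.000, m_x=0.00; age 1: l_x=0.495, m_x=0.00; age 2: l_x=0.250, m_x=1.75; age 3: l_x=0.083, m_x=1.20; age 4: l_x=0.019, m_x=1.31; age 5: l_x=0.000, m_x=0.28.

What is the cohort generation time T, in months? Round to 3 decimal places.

2.266

lx·mx: 0, 0, 0.4375, 0.0996, 0.02489, 0 → R0 = 0.56199
x·lx·mx: 0, 0, 0.875, 0.2988, 0.09956, 0 → Σ = 1.27336
T = 1.27336 / 0.56199 = 2.265805… → 2.266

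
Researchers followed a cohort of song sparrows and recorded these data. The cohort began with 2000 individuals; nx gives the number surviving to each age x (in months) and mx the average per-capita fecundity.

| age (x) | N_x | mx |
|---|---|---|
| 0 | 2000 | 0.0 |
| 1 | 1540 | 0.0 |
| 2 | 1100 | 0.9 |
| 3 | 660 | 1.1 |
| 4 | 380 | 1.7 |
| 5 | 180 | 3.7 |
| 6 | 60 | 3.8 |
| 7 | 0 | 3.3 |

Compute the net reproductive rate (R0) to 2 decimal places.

lx = nx/n0 = nx/2000: 1, 0.77, 0.55, 0.33, 0.19, 0.09, 0.03, 0
lx·mx by age: 0, 0, 0.495, 0.363, 0.323, 0.333, 0.114, 0
R0 = Σ lx·mx = 1.628 → 1.63

1.63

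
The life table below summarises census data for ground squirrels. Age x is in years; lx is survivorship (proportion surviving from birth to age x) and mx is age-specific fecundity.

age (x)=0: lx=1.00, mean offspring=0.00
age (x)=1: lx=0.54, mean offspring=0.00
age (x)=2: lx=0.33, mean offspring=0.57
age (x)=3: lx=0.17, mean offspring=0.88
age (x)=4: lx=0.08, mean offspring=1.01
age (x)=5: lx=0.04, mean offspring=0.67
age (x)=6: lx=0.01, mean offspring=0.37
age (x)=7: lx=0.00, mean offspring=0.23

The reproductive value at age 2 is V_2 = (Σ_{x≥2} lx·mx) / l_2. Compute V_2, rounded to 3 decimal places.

1.361

lx·mx for x ≥ 2: 0.1881, 0.1496, 0.0808, 0.0268, 0.0037, 0 → sum = 0.449
V_2 = 0.449 / l_2 = 0.449 / 0.33 = 1.360606… → 1.361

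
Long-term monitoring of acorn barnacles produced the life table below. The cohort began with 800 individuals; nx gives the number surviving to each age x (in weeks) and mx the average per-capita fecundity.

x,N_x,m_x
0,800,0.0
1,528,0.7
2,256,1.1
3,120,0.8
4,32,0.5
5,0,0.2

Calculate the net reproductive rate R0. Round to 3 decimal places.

lx = nx/n0 = nx/800: 1, 0.66, 0.32, 0.15, 0.04, 0
lx·mx by age: 0, 0.462, 0.352, 0.12, 0.02, 0
R0 = Σ lx·mx = 0.954 → 0.954

0.954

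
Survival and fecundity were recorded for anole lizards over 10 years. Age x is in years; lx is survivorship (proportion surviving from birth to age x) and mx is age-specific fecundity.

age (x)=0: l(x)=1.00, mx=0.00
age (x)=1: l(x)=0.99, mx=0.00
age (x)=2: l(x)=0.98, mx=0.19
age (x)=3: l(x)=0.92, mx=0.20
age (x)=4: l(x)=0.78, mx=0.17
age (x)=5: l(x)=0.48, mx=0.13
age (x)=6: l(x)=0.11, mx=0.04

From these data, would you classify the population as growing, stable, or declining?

declining

R0 = Σ lx·mx = 0 + 0 + 0.1862 + 0.184 + 0.1326 + 0.0624 + 0.0044 = 0.5696
R0 < 1, so the population is declining.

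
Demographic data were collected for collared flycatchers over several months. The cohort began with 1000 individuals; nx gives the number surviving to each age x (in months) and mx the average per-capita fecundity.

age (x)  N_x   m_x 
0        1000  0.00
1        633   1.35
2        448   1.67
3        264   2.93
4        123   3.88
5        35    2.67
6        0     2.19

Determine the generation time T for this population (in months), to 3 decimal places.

lx = nx/n0 = nx/1000: 1, 0.633, 0.448, 0.264, 0.123, 0.035, 0
lx·mx: 0, 0.85455, 0.74816, 0.77352, 0.47724, 0.09345, 0 → R0 = 2.94692
x·lx·mx: 0, 0.85455, 1.49632, 2.32056, 1.90896, 0.46725, 0 → Σ = 7.04764
T = 7.04764 / 2.94692 = 2.391527… → 2.392

2.392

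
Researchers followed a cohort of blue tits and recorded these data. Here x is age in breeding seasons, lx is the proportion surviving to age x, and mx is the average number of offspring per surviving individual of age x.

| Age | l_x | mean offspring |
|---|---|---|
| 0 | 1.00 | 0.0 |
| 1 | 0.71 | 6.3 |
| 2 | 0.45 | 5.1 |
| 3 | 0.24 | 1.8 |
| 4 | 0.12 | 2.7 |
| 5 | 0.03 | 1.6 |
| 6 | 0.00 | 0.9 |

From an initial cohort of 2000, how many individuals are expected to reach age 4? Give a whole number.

Expected survivors = N0 · l_4 = 2000 × 0.12 = 240 → 240

240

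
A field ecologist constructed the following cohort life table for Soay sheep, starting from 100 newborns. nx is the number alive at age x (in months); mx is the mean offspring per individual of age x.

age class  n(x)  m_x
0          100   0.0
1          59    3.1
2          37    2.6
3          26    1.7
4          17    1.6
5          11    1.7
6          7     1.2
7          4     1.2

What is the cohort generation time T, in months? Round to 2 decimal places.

2.08

lx = nx/n0 = nx/100: 1, 0.59, 0.37, 0.26, 0.17, 0.11, 0.07, 0.04
lx·mx: 0, 1.829, 0.962, 0.442, 0.272, 0.187, 0.084, 0.048 → R0 = 3.824
x·lx·mx: 0, 1.829, 1.924, 1.326, 1.088, 0.935, 0.504, 0.336 → Σ = 7.942
T = 7.942 / 3.824 = 2.076883… → 2.08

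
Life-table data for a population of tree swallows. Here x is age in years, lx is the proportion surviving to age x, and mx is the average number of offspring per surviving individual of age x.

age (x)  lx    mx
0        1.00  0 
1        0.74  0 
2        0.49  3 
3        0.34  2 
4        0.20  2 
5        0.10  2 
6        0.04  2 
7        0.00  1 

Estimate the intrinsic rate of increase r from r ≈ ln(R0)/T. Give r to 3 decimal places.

R0 = Σ lx·mx = 0 + 0 + 1.47 + 0.68 + 0.4 + 0.2 + 0.08 + 0 = 2.83
Σ x·lx·mx = 8.06; T = 8.06/2.83 = 2.84806…
r ≈ ln(R0)/T = ln(2.83)/2.84806… = 0.36526… → 0.365

0.365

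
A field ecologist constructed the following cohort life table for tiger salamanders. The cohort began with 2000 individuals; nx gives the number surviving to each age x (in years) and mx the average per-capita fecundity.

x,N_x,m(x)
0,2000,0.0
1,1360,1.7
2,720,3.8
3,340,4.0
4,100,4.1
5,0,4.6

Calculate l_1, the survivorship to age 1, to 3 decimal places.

l_1 = n_1/n_0 = 1360/2000 = 0.68 → 0.680

0.680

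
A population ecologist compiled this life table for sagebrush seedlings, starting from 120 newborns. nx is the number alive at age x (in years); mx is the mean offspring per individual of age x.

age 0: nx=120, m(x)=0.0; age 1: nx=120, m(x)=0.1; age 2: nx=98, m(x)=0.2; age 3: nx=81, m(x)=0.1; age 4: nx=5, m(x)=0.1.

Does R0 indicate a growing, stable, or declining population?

declining

lx = nx/n0 = nx/120: 1, 1, 0.81667…, 0.675, 0.04167…
R0 = Σ lx·mx = 0 + 0.1 + 0.163333… + 0.0675 + 0.004167… = 0.335…
R0 < 1, so the population is declining.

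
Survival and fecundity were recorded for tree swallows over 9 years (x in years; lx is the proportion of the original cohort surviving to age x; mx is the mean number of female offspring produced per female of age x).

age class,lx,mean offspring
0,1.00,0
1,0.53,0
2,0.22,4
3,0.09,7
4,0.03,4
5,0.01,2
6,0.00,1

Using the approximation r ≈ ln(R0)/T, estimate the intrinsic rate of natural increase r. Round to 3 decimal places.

0.195

R0 = Σ lx·mx = 0 + 0 + 0.88 + 0.63 + 0.12 + 0.02 + 0 = 1.65
Σ x·lx·mx = 4.23; T = 4.23/1.65 = 2.56364…
r ≈ ln(R0)/T = ln(1.65)/2.56364… = 0.19534… → 0.195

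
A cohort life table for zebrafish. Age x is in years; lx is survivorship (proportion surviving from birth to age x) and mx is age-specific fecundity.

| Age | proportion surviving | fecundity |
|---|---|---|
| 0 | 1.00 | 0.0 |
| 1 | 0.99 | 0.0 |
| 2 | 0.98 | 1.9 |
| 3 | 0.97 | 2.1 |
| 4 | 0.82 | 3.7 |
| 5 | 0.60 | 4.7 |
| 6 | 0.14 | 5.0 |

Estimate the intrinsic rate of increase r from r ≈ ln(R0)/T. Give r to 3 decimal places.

R0 = Σ lx·mx = 0 + 0 + 1.862 + 2.037 + 3.034 + 2.82 + 0.7 = 10.453
Σ x·lx·mx = 40.271; T = 40.271/10.453 = 3.85258…
r ≈ ln(R0)/T = ln(10.453)/3.85258… = 0.60917… → 0.609

0.609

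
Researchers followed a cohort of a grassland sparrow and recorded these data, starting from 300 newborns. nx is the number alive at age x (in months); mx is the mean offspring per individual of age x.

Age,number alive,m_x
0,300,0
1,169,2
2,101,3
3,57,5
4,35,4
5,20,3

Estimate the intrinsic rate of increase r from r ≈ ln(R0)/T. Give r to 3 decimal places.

0.560

lx = nx/n0 = nx/300: 1, 0.56333…, 0.33667…, 0.19, 0.11667…, 0.06667…
R0 = Σ lx·mx = 0 + 1.12667… + 1.01… + 0.95 + 0.46667… + 0.2… = 3.753333…
Σ x·lx·mx = 8.863333…; T = 8.863333…/3.753333… = 2.36146…
r ≈ ln(R0)/T = ln(3.753333…)/2.36146… = 0.5601… → 0.560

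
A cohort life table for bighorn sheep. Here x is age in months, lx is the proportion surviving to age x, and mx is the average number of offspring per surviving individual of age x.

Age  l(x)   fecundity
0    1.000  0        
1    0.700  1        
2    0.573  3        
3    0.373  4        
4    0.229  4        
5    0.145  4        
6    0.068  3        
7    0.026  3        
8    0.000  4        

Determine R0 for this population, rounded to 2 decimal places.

lx·mx by age: 0, 0.7, 1.719, 1.492, 0.916, 0.58, 0.204, 0.078, 0
R0 = Σ lx·mx = 5.689 → 5.69

5.69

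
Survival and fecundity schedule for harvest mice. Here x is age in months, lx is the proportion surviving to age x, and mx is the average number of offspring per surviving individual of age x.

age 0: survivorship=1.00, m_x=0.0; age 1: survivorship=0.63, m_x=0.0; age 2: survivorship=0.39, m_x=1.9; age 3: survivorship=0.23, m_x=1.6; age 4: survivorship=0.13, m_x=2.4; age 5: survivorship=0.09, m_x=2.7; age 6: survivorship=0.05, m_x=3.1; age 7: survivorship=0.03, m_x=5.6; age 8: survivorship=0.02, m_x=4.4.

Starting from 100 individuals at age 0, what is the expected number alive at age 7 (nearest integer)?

3

Expected survivors = N0 · l_7 = 100 × 0.03 = 3 → 3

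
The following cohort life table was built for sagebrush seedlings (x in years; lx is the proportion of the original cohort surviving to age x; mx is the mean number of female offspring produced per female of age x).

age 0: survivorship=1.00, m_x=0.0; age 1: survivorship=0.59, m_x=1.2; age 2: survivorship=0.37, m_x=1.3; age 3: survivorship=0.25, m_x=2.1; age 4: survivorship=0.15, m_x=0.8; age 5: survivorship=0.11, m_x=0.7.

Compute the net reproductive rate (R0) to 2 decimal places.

lx·mx by age: 0, 0.708, 0.481, 0.525, 0.12, 0.077
R0 = Σ lx·mx = 1.911 → 1.91

1.91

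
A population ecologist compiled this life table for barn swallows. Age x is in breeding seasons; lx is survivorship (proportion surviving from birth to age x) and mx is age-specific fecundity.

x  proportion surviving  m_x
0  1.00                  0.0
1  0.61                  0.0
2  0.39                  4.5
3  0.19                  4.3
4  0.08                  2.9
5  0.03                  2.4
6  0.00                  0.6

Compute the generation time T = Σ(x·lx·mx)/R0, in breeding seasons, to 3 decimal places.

2.521

lx·mx: 0, 0, 1.755, 0.817, 0.232, 0.072, 0 → R0 = 2.876
x·lx·mx: 0, 0, 3.51, 2.451, 0.928, 0.36, 0 → Σ = 7.249
T = 7.249 / 2.876 = 2.520515… → 2.521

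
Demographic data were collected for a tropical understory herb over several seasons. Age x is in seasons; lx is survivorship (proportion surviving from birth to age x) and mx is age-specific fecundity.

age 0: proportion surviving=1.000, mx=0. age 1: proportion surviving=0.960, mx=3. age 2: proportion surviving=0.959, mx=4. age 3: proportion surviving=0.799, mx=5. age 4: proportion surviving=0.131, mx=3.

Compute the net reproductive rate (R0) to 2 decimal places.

11.10

lx·mx by age: 0, 2.88, 3.836, 3.995, 0.393
R0 = Σ lx·mx = 11.104 → 11.10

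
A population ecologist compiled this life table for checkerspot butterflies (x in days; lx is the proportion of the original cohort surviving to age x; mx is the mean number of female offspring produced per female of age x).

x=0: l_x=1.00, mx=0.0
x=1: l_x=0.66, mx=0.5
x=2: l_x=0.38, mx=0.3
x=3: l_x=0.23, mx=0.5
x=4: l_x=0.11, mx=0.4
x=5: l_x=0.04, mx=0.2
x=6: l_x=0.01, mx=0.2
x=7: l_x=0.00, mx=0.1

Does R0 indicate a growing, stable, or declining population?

R0 = Σ lx·mx = 0 + 0.33 + 0.114 + 0.115 + 0.044 + 0.008 + 0.002 + 0 = 0.613
R0 < 1, so the population is declining.

declining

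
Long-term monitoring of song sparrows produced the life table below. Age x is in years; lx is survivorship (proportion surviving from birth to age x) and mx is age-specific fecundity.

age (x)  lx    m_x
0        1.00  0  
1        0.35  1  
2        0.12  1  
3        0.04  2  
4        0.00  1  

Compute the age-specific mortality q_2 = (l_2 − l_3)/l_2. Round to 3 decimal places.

0.667

q_2 = (l_2 − l_3) / l_2 = (0.12 − 0.04) / 0.12
     = 0.08 / 0.12 = 0.666667… → 0.667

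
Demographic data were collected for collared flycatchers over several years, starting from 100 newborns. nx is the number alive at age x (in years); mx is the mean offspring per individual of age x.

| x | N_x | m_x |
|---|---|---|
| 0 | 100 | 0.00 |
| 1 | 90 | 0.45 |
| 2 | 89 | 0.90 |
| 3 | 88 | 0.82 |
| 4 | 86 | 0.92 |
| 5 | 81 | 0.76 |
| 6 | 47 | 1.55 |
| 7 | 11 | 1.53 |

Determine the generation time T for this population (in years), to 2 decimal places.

3.77

lx = nx/n0 = nx/100: 1, 0.9, 0.89, 0.88, 0.86, 0.81, 0.47, 0.11
lx·mx: 0, 0.405, 0.801, 0.7216, 0.7912, 0.6156, 0.7285, 0.1683 → R0 = 4.2312
x·lx·mx: 0, 0.405, 1.602, 2.1648, 3.1648, 3.078, 4.371, 1.1781 → Σ = 15.9637
T = 15.9637 / 4.2312 = 3.772854… → 3.77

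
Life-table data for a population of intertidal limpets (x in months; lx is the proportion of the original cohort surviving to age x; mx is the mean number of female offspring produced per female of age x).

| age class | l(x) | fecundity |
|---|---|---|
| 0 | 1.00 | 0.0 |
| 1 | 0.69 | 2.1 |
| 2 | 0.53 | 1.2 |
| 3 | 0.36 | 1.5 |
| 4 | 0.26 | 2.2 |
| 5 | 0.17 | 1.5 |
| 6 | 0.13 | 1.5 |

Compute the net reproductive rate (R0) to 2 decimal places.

lx·mx by age: 0, 1.449, 0.636, 0.54, 0.572, 0.255, 0.195
R0 = Σ lx·mx = 3.647 → 3.65

3.65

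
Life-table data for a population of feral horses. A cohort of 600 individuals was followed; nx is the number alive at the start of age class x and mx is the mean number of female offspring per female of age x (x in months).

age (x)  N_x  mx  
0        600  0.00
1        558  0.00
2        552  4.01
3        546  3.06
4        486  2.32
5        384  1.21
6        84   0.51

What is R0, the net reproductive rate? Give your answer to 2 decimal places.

lx = nx/n0 = nx/600: 1, 0.93, 0.92, 0.91, 0.81, 0.64, 0.14
lx·mx by age: 0, 0, 3.6892, 2.7846, 1.8792, 0.7744, 0.0714
R0 = Σ lx·mx = 9.1988 → 9.20

9.20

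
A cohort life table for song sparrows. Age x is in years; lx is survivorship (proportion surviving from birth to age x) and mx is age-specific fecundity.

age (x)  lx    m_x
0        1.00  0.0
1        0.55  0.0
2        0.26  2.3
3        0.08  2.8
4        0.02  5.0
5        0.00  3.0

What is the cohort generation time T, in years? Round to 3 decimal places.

2.460

lx·mx: 0, 0, 0.598, 0.224, 0.1, 0 → R0 = 0.922
x·lx·mx: 0, 0, 1.196, 0.672, 0.4, 0 → Σ = 2.268
T = 2.268 / 0.922 = 2.45987… → 2.460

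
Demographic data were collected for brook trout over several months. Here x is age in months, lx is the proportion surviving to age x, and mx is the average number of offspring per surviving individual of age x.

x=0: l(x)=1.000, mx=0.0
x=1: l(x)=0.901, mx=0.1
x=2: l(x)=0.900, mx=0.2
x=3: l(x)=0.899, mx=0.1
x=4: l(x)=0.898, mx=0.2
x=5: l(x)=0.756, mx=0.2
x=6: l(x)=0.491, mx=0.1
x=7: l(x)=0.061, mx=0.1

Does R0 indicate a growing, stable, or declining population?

R0 = Σ lx·mx = 0 + 0.0901 + 0.18 + 0.0899 + 0.1796 + 0.1512 + 0.0491 + 0.0061 = 0.746
R0 < 1, so the population is declining.

declining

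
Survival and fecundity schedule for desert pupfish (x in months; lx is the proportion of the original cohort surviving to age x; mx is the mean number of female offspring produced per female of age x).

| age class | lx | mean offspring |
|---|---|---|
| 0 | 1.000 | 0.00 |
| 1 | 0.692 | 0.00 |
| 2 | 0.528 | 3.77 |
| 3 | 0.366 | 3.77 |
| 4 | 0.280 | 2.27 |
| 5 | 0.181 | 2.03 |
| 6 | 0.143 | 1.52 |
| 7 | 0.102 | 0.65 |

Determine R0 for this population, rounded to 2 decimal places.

4.66

lx·mx by age: 0, 0, 1.99056, 1.37982, 0.6356, 0.36743, 0.21736, 0.0663
R0 = Σ lx·mx = 4.65707 → 4.66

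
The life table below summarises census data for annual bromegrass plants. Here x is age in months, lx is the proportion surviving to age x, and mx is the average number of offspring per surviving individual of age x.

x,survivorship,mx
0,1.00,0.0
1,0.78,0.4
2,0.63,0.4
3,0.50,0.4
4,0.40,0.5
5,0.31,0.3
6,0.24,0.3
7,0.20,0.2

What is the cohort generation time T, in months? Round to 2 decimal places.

lx·mx: 0, 0.312, 0.252, 0.2, 0.2, 0.093, 0.072, 0.04 → R0 = 1.169
x·lx·mx: 0, 0.312, 0.504, 0.6, 0.8, 0.465, 0.432, 0.28 → Σ = 3.393
T = 3.393 / 1.169 = 2.902481… → 2.90

2.90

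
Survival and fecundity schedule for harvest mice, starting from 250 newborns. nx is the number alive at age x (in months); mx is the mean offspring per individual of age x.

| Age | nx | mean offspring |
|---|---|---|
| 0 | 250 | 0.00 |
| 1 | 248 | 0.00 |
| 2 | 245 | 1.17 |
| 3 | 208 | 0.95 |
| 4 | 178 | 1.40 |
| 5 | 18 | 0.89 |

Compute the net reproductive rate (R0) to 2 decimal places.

3.00

lx = nx/n0 = nx/250: 1, 0.992, 0.98, 0.832, 0.712, 0.072
lx·mx by age: 0, 0, 1.1466, 0.7904, 0.9968, 0.06408
R0 = Σ lx·mx = 2.99788 → 3.00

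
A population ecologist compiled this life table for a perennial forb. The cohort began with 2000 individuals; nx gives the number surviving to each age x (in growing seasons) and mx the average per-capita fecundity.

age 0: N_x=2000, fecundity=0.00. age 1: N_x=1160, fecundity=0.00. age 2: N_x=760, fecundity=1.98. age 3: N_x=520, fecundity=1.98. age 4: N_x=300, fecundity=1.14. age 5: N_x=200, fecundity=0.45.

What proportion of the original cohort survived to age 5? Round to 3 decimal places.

l_5 = n_5/n_0 = 200/2000 = 0.1 → 0.100

0.100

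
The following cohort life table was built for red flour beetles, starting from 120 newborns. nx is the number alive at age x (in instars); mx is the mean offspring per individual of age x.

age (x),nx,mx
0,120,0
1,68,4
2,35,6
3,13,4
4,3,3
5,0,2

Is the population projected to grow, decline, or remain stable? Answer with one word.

lx = nx/n0 = nx/120: 1, 0.56667…, 0.29167…, 0.10833…, 0.025, 0
R0 = Σ lx·mx = 0 + 2.266667… + 1.75… + 0.433333… + 0.075 + 0 = 4.525…
R0 > 1, so the population is growing.

growing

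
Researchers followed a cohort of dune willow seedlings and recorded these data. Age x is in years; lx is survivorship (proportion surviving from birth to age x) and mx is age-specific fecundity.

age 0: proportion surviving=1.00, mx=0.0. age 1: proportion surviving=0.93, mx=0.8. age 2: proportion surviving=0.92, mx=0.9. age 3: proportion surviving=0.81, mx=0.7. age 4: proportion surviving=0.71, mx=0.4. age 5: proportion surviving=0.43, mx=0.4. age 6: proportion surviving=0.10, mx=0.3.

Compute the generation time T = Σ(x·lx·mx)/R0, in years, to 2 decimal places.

lx·mx: 0, 0.744, 0.828, 0.567, 0.284, 0.172, 0.03 → R0 = 2.625
x·lx·mx: 0, 0.744, 1.656, 1.701, 1.136, 0.86, 0.18 → Σ = 6.277
T = 6.277 / 2.625 = 2.391238… → 2.39

2.39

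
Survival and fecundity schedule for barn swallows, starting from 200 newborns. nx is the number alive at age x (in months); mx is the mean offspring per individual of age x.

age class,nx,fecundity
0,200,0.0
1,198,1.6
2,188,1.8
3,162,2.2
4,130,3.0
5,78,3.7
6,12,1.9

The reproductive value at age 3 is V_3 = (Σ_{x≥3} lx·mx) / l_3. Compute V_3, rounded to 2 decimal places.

lx = nx/n0 = nx/200: 1, 0.99, 0.94, 0.81, 0.65, 0.39, 0.06
lx·mx for x ≥ 3: 1.782, 1.95, 1.443, 0.114 → sum = 5.289
V_3 = 5.289 / l_3 = 5.289 / 0.81 = 6.52963… → 6.53

6.53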